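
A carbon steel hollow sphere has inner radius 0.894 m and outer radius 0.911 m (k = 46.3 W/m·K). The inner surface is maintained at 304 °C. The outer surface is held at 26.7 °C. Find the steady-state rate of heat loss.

Q = 7.73×10^6 W

Q = 4πk·ΔT/(1/r₁ − 1/r₂) = 4π × 46.3 × 277.3 / (1/0.894 − 1/0.911) = 7.73×10^6 W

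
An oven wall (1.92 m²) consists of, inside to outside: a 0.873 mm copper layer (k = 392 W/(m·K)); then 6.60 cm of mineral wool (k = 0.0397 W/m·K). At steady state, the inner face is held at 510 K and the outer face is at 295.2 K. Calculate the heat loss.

Q = 248 W

Resistance network (inner→outer):
  R_copper = L/(kA) = 8.73×10^-4/(392·1.92) = 1.160×10^-6 K/W
  R_mineral wool = L/(kA) = 0.0660/(0.0397·1.92) = 0.8659 K/W
ΣR = 1.160×10^-6 + 0.8659 = 0.8659 K/W
Q = ΔT/ΣR = (510 K − 295.2 K)/0.8659 = 248 W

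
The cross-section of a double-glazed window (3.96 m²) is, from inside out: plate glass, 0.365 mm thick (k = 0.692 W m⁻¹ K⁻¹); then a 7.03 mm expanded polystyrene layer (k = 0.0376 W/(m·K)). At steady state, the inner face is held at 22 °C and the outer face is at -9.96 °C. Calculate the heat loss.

Q = 675 W

Series thermal resistances, inner to outer:
  R_plate glass = L/(kA) = 3.65×10^-4/(0.692·3.96) = 1.332×10^-4 K/W
  R_expanded polystyrene = L/(kA) = 0.00703/(0.0376·3.96) = 0.04721 K/W
ΣR = 1.332×10^-4 + 0.04721 = 0.04734 K/W
Q = ΔT/ΣR = (22 °C − -9.96 °C)/0.04734 = 675 W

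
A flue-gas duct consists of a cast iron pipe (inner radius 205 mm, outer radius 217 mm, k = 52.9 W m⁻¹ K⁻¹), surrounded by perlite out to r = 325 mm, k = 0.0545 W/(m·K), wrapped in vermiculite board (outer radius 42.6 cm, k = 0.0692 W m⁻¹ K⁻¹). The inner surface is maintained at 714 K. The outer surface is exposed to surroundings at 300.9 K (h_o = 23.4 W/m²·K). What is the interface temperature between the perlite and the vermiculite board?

T = 446 K

Treat each layer as a resistance in series:
  R'_cast iron = ln(0.217/0.205)/(2πk) = 0.05689/(2π·52.9) = 1.712×10^-4 m·K/W
  R'_perlite = ln(0.325/0.217)/(2πk) = 0.4039/(2π·0.0545) = 1.180 m·K/W
  R'_vermiculite board = ln(0.426/0.325)/(2πk) = 0.2706/(2π·0.0692) = 0.6224 m·K/W
  R'_conv,out = 1/(2πr h) = 1/(2π·0.426·23.4) = 0.01597 m·K/W
ΣR = 1.712×10^-4 + 1.180 + 0.6224 + 0.01597 = 1.819 m·K/W
Q' = ΔT/ΣR = (714 K − 300.9 K)/1.819 = 227.1 W/m
From the inner boundary to the perlite/vermiculite board interface, ΣR_partial = 1.180 m·K/W.
T_interface = T_in − Q'·ΣR_partial = 714 K − (227.1)(1.180) = 446 K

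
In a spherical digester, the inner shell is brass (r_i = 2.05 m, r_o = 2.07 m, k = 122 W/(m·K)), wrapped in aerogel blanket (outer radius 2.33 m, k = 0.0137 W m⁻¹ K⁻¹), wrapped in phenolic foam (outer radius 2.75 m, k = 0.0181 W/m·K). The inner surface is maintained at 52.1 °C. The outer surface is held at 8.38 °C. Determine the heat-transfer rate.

Q = 72.7 W

Series thermal resistances, inner to outer:
  R_brass = (1/2.05 − 1/2.07)/(4πk) = 0.004713/(4π·122) = 3.074×10^-6 K/W
  R_aerogel blanket = (1/2.07 − 1/2.33)/(4πk) = 0.05391/(4π·0.0137) = 0.3131 K/W
  R_phenolic foam = (1/2.33 − 1/2.75)/(4πk) = 0.06555/(4π·0.0181) = 0.2882 K/W
ΣR = 3.074×10^-6 + 0.3131 + 0.2882 = 0.6013 K/W
Q = ΔT/ΣR = (52.1 °C − 8.38 °C)/0.6013 = 72.7 W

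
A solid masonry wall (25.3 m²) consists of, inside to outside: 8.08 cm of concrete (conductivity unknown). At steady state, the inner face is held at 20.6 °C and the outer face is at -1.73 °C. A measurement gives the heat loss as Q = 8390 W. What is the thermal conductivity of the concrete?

ΣR = ΔT/Q = |20.6 − -1.73|/8390 = 0.002662 K/W
L/(kA) = 0.002662 ⇒ k = 0.0808/(0.002662·25.3) = 1.20 W/m·K

k = 1.20 W/m·K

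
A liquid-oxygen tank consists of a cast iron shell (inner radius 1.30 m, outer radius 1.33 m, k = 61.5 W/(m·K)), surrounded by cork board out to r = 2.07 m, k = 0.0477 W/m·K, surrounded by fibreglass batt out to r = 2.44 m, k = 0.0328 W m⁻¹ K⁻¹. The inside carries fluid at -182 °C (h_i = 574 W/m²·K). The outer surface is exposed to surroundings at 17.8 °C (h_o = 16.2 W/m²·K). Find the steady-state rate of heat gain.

Q = 319 W

Series thermal resistances, inner to outer:
  R_conv,in = 1/(4πr²h) = 1/(4π·1.30²·574) = 8.203×10^-5 K/W
  R_cast iron = (1/1.30 − 1/1.33)/(4πk) = 0.01735/(4π·61.5) = 2.245×10^-5 K/W
  R_cork board = (1/1.33 − 1/2.07)/(4πk) = 0.2688/(4π·0.0477) = 0.4484 K/W
  R_fibreglass batt = (1/2.07 − 1/2.44)/(4πk) = 0.07326/(4π·0.0328) = 0.1777 K/W
  R_conv,out = 1/(4πr²h) = 1/(4π·2.44²·16.2) = 8.251×10^-4 K/W
ΣR = 8.203×10^-5 + 2.245×10^-5 + 0.4484 + 0.1777 + 8.251×10^-4 = 0.6270 K/W
Q = ΔT/ΣR = (-182 °C − 17.8 °C)/0.6270 = -319 W
(Negative Q ⇒ heat flows inward; heat gain = 319 W.)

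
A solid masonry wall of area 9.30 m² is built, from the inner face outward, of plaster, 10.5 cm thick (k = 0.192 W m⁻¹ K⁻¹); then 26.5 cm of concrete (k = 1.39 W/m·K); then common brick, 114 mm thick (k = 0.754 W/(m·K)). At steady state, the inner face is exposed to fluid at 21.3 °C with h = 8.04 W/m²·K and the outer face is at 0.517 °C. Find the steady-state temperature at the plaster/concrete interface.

Resistance network (inner→outer):
  R_conv,in = 1/(hA) = 1/(8.04·9.30) = 0.01337 K/W
  R_plaster = L/(kA) = 0.105/(0.192·9.30) = 0.05880 K/W
  R_concrete = L/(kA) = 0.265/(1.39·9.30) = 0.02050 K/W
  R_common brick = L/(kA) = 0.114/(0.754·9.30) = 0.01626 K/W
ΣR = 0.01337 + 0.05880 + 0.02050 + 0.01626 = 0.1089 K/W
Q = ΔT/ΣR = (21.3 °C − 0.517 °C)/0.1089 = 190.8 W
From the inner boundary to the plaster/concrete interface, ΣR_partial = 0.07217 K/W.
T_interface = T_in − Q·ΣR_partial = 21.3 °C − (190.8)(0.07217) = 7.53 °C

T = 7.53 °C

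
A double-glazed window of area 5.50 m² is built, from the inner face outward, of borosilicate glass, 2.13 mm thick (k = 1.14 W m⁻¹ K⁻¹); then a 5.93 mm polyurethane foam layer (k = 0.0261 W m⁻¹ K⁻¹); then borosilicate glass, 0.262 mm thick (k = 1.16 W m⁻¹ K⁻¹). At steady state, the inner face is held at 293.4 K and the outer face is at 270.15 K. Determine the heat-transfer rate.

Q = 558 W

Treat each layer as a resistance in series:
  R_borosilicate glass = L/(kA) = 0.00213/(1.14·5.50) = 3.397×10^-4 K/W
  R_polyurethane foam = L/(kA) = 0.00593/(0.0261·5.50) = 0.04131 K/W
  R_borosilicate glass = L/(kA) = 2.62×10^-4/(1.16·5.50) = 4.107×10^-5 K/W
ΣR = 3.397×10^-4 + 0.04131 + 4.107×10^-5 = 0.04169 K/W
Q = ΔT/ΣR = (293.4 K − 270.15 K)/0.04169 = 558 W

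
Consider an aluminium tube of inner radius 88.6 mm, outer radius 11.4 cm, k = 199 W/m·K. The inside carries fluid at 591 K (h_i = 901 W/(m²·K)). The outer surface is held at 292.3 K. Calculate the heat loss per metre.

Q' = 136 kW/m

Series thermal resistances, inner to outer:
  R'_conv,in = 1/(2πr h) = 1/(2π·0.0886·901) = 0.001994 m·K/W
  R'_aluminium = ln(0.114/0.0886)/(2πk) = 0.2521/(2π·199) = 2.016×10^-4 m·K/W
ΣR = 0.001994 + 2.016×10^-4 = 0.002196 m·K/W
Q' = ΔT/ΣR = (591 K − 292.3 K)/0.002196 = 1.36×10^5 W/m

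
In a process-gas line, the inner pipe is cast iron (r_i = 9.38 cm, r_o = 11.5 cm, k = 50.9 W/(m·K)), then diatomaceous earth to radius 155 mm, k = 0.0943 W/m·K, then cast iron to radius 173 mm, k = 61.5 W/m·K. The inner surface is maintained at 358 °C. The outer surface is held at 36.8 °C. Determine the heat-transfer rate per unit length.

Q' = 636 W/m

Resistance network (inner→outer):
  R'_cast iron = ln(0.115/0.0938)/(2πk) = 0.2038/(2π·50.9) = 6.371×10^-4 m·K/W
  R'_diatomaceous earth = ln(0.155/0.115)/(2πk) = 0.2985/(2π·0.0943) = 0.5038 m·K/W
  R'_cast iron = ln(0.173/0.155)/(2πk) = 0.1099/(2π·61.5) = 2.843×10^-4 m·K/W
ΣR = 6.371×10^-4 + 0.5038 + 2.843×10^-4 = 0.5047 m·K/W
Q' = ΔT/ΣR = (358 °C − 36.8 °C)/0.5047 = 636 W/m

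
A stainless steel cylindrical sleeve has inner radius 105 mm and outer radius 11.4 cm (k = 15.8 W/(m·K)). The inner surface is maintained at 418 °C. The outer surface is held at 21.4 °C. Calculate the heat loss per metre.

Q' = 2πk·ΔT/ln(r₂/r₁) = 2π × 15.8 × 396.6 / ln(0.114/0.105) = 4.79×10^5 W/m

Q' = 479 kW/m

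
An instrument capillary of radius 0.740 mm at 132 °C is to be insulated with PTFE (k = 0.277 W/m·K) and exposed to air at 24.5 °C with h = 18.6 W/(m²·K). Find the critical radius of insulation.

For a cylinder, r_cr = k_ins/h = 0.277/18.6 = 0.0149 m = 1.49 cm

r_cr = 1.49 cm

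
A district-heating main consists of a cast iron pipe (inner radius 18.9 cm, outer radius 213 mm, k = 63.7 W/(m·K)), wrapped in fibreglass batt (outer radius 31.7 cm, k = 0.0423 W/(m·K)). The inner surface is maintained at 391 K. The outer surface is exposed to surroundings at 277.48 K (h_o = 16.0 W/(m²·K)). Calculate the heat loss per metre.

Q' = 74.3 W/m

Series thermal resistances, inner to outer:
  R'_cast iron = ln(0.213/0.189)/(2πk) = 0.1195/(2π·63.7) = 2.987×10^-4 m·K/W
  R'_fibreglass batt = ln(0.317/0.213)/(2πk) = 0.3976/(2π·0.0423) = 1.496 m·K/W
  R'_conv,out = 1/(2πr h) = 1/(2π·0.317·16.0) = 0.03138 m·K/W
ΣR = 2.987×10^-4 + 1.496 + 0.03138 = 1.528 m·K/W
Q' = ΔT/ΣR = (391 K − 277.48 K)/1.528 = 74.3 W/m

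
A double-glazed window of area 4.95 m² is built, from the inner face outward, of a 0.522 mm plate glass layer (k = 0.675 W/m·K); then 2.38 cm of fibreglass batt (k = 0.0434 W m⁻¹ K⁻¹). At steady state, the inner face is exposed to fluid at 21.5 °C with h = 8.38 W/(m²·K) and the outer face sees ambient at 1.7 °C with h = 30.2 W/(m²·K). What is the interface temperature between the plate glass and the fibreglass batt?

T = 18.1 °C

Resistance network (inner→outer):
  R_conv,in = 1/(hA) = 1/(8.38·4.95) = 0.02411 K/W
  R_plate glass = L/(kA) = 5.22×10^-4/(0.675·4.95) = 1.562×10^-4 K/W
  R_fibreglass batt = L/(kA) = 0.0238/(0.0434·4.95) = 0.1108 K/W
  R_conv,out = 1/(hA) = 1/(30.2·4.95) = 0.006689 K/W
ΣR = 0.02411 + 1.562×10^-4 + 0.1108 + 0.006689 = 0.1418 K/W
Q = ΔT/ΣR = (21.5 °C − 1.7 °C)/0.1418 = 139.6 W
From the inner boundary to the plate glass/fibreglass batt interface, ΣR_partial = 0.02427 K/W.
T_interface = T_in − Q·ΣR_partial = 21.5 °C − (139.6)(0.02427) = 18.1 °C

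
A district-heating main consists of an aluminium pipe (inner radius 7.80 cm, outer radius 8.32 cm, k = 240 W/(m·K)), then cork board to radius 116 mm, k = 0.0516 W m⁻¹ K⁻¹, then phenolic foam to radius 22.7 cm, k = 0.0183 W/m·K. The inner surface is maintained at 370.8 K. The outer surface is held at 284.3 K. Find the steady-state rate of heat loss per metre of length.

Q' = 12.6 W/m

Resistance network (inner→outer):
  R'_aluminium = ln(0.0832/0.0780)/(2πk) = 0.06454/(2π·240) = 4.280×10^-5 m·K/W
  R'_cork board = ln(0.116/0.0832)/(2πk) = 0.3323/(2π·0.0516) = 1.025 m·K/W
  R'_phenolic foam = ln(0.227/0.116)/(2πk) = 0.6714/(2π·0.0183) = 5.839 m·K/W
ΣR = 4.280×10^-5 + 1.025 + 5.839 = 6.864 m·K/W
Q' = ΔT/ΣR = (370.8 K − 284.3 K)/6.864 = 12.6 W/m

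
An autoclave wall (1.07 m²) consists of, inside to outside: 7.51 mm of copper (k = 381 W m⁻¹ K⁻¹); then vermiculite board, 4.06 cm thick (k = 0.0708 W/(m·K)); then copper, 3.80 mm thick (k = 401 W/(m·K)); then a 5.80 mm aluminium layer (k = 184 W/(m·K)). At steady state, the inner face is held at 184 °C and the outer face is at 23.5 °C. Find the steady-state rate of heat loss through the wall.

Series thermal resistances, inner to outer:
  R_copper = L/(kA) = 0.00751/(381·1.07) = 1.842×10^-5 K/W
  R_vermiculite board = L/(kA) = 0.0406/(0.0708·1.07) = 0.5359 K/W
  R_copper = L/(kA) = 0.00380/(401·1.07) = 8.856×10^-6 K/W
  R_aluminium = L/(kA) = 0.00580/(184·1.07) = 2.946×10^-5 K/W
ΣR = 1.842×10^-5 + 0.5359 + 8.856×10^-6 + 2.946×10^-5 = 0.5360 K/W
Q = ΔT/ΣR = (184 °C − 23.5 °C)/0.5360 = 299 W

Q = 299 W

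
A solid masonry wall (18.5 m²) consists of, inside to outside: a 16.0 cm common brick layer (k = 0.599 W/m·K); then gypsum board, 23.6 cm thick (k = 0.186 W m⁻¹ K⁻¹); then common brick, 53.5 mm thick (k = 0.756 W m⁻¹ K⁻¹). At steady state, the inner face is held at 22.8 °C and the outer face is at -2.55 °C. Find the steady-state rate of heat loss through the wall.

Q = 292 W

Series thermal resistances, inner to outer:
  R_common brick = L/(kA) = 0.160/(0.599·18.5) = 0.01444 K/W
  R_gypsum board = L/(kA) = 0.236/(0.186·18.5) = 0.06858 K/W
  R_common brick = L/(kA) = 0.0535/(0.756·18.5) = 0.003825 K/W
ΣR = 0.01444 + 0.06858 + 0.003825 = 0.08685 K/W
Q = ΔT/ΣR = (22.8 °C − -2.55 °C)/0.08685 = 292 W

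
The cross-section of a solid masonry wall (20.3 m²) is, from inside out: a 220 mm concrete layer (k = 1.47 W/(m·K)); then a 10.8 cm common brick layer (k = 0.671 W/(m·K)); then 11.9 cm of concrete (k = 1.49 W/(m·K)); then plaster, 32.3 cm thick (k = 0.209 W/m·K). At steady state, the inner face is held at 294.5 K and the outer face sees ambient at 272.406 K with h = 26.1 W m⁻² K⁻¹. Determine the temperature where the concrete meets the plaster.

Treat each layer as a resistance in series:
  R_concrete = L/(kA) = 0.220/(1.47·20.3) = 0.007372 K/W
  R_common brick = L/(kA) = 0.108/(0.671·20.3) = 0.007929 K/W
  R_concrete = L/(kA) = 0.119/(1.49·20.3) = 0.003934 K/W
  R_plaster = L/(kA) = 0.323/(0.209·20.3) = 0.07613 K/W
  R_conv,out = 1/(hA) = 1/(26.1·20.3) = 0.001887 K/W
ΣR = 0.007372 + 0.007929 + 0.003934 + 0.07613 + 0.001887 = 0.09725 K/W
Q = ΔT/ΣR = (294.5 K − 272.406 K)/0.09725 = 227.2 W
From the inner boundary to the concrete/plaster interface, ΣR_partial = 0.01924 K/W.
T_interface = T_in − Q·ΣR_partial = 294.5 K − (227.2)(0.01924) = 290.1 K

T = 290.1 K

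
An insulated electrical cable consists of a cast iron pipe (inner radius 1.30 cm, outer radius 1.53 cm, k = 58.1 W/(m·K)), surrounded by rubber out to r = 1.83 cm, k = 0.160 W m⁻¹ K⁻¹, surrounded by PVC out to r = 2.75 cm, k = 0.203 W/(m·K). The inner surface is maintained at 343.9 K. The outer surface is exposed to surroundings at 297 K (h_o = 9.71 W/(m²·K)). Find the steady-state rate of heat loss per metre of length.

Q' = 42.9 W/m

Treat each layer as a resistance in series:
  R'_cast iron = ln(0.0153/0.0130)/(2πk) = 0.1629/(2π·58.1) = 4.462×10^-4 m·K/W
  R'_rubber = ln(0.0183/0.0153)/(2πk) = 0.1790/(2π·0.160) = 0.1781 m·K/W
  R'_PVC = ln(0.0275/0.0183)/(2πk) = 0.4073/(2π·0.203) = 0.3193 m·K/W
  R'_conv,out = 1/(2πr h) = 1/(2π·0.0275·9.71) = 0.5960 m·K/W
ΣR = 4.462×10^-4 + 0.1781 + 0.3193 + 0.5960 = 1.094 m·K/W
Q' = ΔT/ΣR = (343.9 K − 297 K)/1.094 = 42.9 W/m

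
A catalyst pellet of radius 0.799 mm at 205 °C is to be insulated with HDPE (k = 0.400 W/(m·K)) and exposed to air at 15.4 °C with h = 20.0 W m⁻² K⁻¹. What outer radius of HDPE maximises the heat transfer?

For a sphere, r_cr = 2k_ins/h = 2·0.400/20.0 = 0.0400 m = 4.00 cm

r_cr = 4.00 cm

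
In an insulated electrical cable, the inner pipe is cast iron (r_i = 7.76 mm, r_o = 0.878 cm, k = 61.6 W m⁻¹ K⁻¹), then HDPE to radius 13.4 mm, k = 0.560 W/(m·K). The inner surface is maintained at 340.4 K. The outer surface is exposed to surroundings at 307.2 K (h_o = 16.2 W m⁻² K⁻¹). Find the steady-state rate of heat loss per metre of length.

Treat each layer as a resistance in series:
  R'_cast iron = ln(0.00878/0.00776)/(2πk) = 0.1235/(2π·61.6) = 3.191×10^-4 m·K/W
  R'_HDPE = ln(0.0134/0.00878)/(2πk) = 0.4228/(2π·0.560) = 0.1202 m·K/W
  R'_conv,out = 1/(2πr h) = 1/(2π·0.0134·16.2) = 0.7332 m·K/W
ΣR = 3.191×10^-4 + 0.1202 + 0.7332 = 0.8537 m·K/W
Q' = ΔT/ΣR = (340.4 K − 307.2 K)/0.8537 = 38.9 W/m

Q' = 38.9 W/m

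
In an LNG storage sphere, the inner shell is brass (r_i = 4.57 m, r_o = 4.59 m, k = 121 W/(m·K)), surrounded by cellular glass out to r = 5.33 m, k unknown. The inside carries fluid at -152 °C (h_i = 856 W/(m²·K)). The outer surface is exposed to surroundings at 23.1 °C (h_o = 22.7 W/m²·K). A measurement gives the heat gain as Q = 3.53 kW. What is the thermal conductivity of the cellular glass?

k = 0.0487 W/m·K

ΣR = ΔT/Q = |-152 − 23.1|/3530 = 0.04960 K/W
Known resistances:
  R_conv,in = 1/(4πr²h) = 1/(4π·4.57²·856) = 4.451×10^-6 K/W
  R_brass = (1/4.57 − 1/4.59)/(4πk) = 9.535×10^-4/(4π·121) = 6.271×10^-7 K/W
  R_conv,out = 1/(4πr²h) = 1/(4π·5.33²·22.7) = 1.234×10^-4 K/W
R_cellular glass = ΣR − ΣR_known = 0.04960 − 1.285×10^-4 = 0.04947 K/W
(1/r₁−1/r₂)/(4πk) = 0.04947 ⇒ k = 0.03025/(4π·0.04947) = 0.0487 W/m·K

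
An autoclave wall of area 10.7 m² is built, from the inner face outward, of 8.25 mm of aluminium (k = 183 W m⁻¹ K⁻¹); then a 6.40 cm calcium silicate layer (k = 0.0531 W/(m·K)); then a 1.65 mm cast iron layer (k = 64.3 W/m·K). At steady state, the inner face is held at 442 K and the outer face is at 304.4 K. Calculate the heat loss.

Treat each layer as a resistance in series:
  R_aluminium = L/(kA) = 0.00825/(183·10.7) = 4.213×10^-6 K/W
  R_calcium silicate = L/(kA) = 0.0640/(0.0531·10.7) = 0.1126 K/W
  R_cast iron = L/(kA) = 0.00165/(64.3·10.7) = 2.398×10^-6 K/W
ΣR = 4.213×10^-6 + 0.1126 + 2.398×10^-6 = 0.1126 K/W
Q = ΔT/ΣR = (442 K − 304.4 K)/0.1126 = 1220 W

Q = 1220 W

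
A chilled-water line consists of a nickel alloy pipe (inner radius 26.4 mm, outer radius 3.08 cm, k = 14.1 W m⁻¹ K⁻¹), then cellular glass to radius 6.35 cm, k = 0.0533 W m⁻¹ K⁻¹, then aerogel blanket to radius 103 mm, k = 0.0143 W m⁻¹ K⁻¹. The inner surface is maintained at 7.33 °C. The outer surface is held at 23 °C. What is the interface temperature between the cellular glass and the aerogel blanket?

Series thermal resistances, inner to outer:
  R'_nickel alloy = ln(0.0308/0.0264)/(2πk) = 0.1542/(2π·14.1) = 0.001740 m·K/W
  R'_cellular glass = ln(0.0635/0.0308)/(2πk) = 0.7235/(2π·0.0533) = 2.160 m·K/W
  R'_aerogel blanket = ln(0.103/0.0635)/(2πk) = 0.4837/(2π·0.0143) = 5.383 m·K/W
ΣR = 0.001740 + 2.160 + 5.383 = 7.545 m·K/W
Q' = ΔT/ΣR = (7.33 °C − 23 °C)/7.545 = -2.077 W/m
From the inner boundary to the cellular glass/aerogel blanket interface, ΣR_partial = 2.162 m·K/W.
T_interface = T_in − Q'·ΣR_partial = 7.33 °C − (-2.077)(2.162) = 11.8 °C

T = 11.8 °C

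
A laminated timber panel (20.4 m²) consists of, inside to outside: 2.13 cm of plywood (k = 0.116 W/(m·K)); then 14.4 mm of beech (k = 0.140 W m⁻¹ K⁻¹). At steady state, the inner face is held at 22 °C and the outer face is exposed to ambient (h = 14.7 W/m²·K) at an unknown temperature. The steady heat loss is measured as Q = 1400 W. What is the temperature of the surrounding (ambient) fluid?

T_out = -2.33 °C

Sum the resistances:
  R_plywood = L/(kA) = 0.0213/(0.116·20.4) = 0.009001 K/W
  R_beech = L/(kA) = 0.0144/(0.140·20.4) = 0.005042 K/W
  R_conv,out = 1/(hA) = 1/(14.7·20.4) = 0.003335 K/W
ΣR = 0.01738 K/W
ΔT = Q·ΣR = 1400 × 0.01738 = 24.33 K
Heat flows outward, so T_out = T_in − ΔT = 22 − 24.33 = -2.33 °C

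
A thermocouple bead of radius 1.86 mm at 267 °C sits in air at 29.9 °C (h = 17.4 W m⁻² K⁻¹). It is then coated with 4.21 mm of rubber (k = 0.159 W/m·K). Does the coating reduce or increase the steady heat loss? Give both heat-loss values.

increases: 0.179 → 0.763 W

Critical radius for a sphere: r_cr = 2k/h = 0.0183 m = 1.83 cm.
Outer radius after coating: r₂ = 0.00186 + 0.00421 = 0.00607 m.
Since r₁ < r_cr and r₂ ≤ r_cr, the coating moves toward the maximum at r_cr — heat loss rises.
Bare: R = 1/(4πr₁²h) = 1322 K/W; Q = 237.1/1322 = 0.179 W.
Coated: R = R_cond + R_conv = 310.8 K/W; Q = 237.1/310.8 = 0.763 W.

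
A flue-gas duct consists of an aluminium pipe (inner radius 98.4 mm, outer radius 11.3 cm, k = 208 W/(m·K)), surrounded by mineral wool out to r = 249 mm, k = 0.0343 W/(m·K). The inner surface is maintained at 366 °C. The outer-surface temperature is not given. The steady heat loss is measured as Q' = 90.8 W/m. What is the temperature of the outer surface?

T_out = 33.1 °C

Series resistances:
  R'_aluminium = ln(0.113/0.0984)/(2πk) = 0.1383/(2π·208) = 1.059×10^-4 m·K/W
  R'_mineral wool = ln(0.249/0.113)/(2πk) = 0.7901/(2π·0.0343) = 3.666 m·K/W
ΣR = 3.666 m·K/W
ΔT = Q'·ΣR = 90.8 × 3.666 = 332.9 K
Heat flows outward, so T_out = T_in − ΔT = 366 − 332.9 = 33.1 °C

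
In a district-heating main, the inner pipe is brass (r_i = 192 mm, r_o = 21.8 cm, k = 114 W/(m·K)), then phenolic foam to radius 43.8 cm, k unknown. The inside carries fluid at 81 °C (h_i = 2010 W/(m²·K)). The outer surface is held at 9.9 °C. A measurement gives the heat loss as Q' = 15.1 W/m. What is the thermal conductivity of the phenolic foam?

ΣR = ΔT/Q' = |81 − 9.9|/15.1 = 4.709 m·K/W
Known resistances:
  R'_conv,in = 1/(2πr h) = 1/(2π·0.192·2010) = 4.124×10^-4 m·K/W
  R'_brass = ln(0.218/0.192)/(2πk) = 0.1270/(2π·114) = 1.773×10^-4 m·K/W
R_phenolic foam = ΣR − ΣR_known = 4.709 − 5.897×10^-4 = 4.708 m·K/W
ln(r₂/r₁)/(2πk) = 4.708 ⇒ k = 0.6977/(2π·4.708) = 0.0236 W/m·K

k = 0.0236 W/m·K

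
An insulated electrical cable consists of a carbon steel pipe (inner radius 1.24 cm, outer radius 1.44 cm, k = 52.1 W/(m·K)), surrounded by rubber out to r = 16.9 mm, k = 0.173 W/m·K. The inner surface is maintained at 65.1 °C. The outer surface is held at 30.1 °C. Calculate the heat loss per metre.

Treat each layer as a resistance in series:
  R'_carbon steel = ln(0.0144/0.0124)/(2πk) = 0.1495/(2π·52.1) = 4.568×10^-4 m·K/W
  R'_rubber = ln(0.0169/0.0144)/(2πk) = 0.1601/(2π·0.173) = 0.1473 m·K/W
ΣR = 4.568×10^-4 + 0.1473 = 0.1478 m·K/W
Q' = ΔT/ΣR = (65.1 °C − 30.1 °C)/0.1478 = 237 W/m

Q' = 237 W/m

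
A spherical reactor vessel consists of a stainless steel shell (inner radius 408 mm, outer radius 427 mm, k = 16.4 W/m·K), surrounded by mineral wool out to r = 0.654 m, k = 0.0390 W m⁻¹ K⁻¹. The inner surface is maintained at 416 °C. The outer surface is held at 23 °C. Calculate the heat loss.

Q = 237 W

Resistance network (inner→outer):
  R_stainless steel = (1/0.408 − 1/0.427)/(4πk) = 0.1091/(4π·16.4) = 5.292×10^-4 K/W
  R_mineral wool = (1/0.427 − 1/0.654)/(4πk) = 0.8129/(4π·0.0390) = 1.659 K/W
ΣR = 5.292×10^-4 + 1.659 = 1.660 K/W
Q = ΔT/ΣR = (416 °C − 23 °C)/1.660 = 237 W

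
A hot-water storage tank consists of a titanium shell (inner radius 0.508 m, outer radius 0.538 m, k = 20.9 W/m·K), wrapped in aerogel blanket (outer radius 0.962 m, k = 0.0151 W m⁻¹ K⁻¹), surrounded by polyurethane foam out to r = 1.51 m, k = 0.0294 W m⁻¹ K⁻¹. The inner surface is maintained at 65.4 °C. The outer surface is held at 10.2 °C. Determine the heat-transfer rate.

Q = 10.3 W

Resistance network (inner→outer):
  R_titanium = (1/0.508 − 1/0.538)/(4πk) = 0.1098/(4π·20.9) = 4.179×10^-4 K/W
  R_aerogel blanket = (1/0.538 − 1/0.962)/(4πk) = 0.8192/(4π·0.0151) = 4.317 K/W
  R_polyurethane foam = (1/0.962 − 1/1.51)/(4πk) = 0.3772/(4π·0.0294) = 1.021 K/W
ΣR = 4.179×10^-4 + 4.317 + 1.021 = 5.338 K/W
Q = ΔT/ΣR = (65.4 °C − 10.2 °C)/5.338 = 10.3 W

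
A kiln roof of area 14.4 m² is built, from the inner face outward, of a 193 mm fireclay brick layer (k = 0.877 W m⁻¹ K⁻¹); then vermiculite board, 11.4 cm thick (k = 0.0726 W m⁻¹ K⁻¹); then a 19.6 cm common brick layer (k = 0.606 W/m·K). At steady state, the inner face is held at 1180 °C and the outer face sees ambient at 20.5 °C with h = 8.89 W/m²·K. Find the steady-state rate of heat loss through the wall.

Treat each layer as a resistance in series:
  R_fireclay brick = L/(kA) = 0.193/(0.877·14.4) = 0.01528 K/W
  R_vermiculite board = L/(kA) = 0.114/(0.0726·14.4) = 0.1090 K/W
  R_common brick = L/(kA) = 0.196/(0.606·14.4) = 0.02246 K/W
  R_conv,out = 1/(hA) = 1/(8.89·14.4) = 0.007812 K/W
ΣR = 0.01528 + 0.1090 + 0.02246 + 0.007812 = 0.1546 K/W
Q = ΔT/ΣR = (1180 °C − 20.5 °C)/0.1546 = 7500 W

Q = 7.50 kW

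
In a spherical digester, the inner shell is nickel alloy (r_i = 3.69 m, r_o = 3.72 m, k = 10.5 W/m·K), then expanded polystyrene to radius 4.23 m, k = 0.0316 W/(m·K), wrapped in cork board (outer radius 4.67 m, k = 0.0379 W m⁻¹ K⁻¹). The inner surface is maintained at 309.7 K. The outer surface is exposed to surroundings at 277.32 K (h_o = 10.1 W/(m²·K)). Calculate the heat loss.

Treat each layer as a resistance in series:
  R_nickel alloy = (1/3.69 − 1/3.72)/(4πk) = 0.002186/(4π·10.5) = 1.656×10^-5 K/W
  R_expanded polystyrene = (1/3.72 − 1/4.23)/(4πk) = 0.03241/(4π·0.0316) = 0.08162 K/W
  R_cork board = (1/4.23 − 1/4.67)/(4πk) = 0.02227/(4π·0.0379) = 0.04677 K/W
  R_conv,out = 1/(4πr²h) = 1/(4π·4.67²·10.1) = 3.613×10^-4 K/W
ΣR = 1.656×10^-5 + 0.08162 + 0.04677 + 3.613×10^-4 = 0.1288 K/W
Q = ΔT/ΣR = (309.7 K − 277.32 K)/0.1288 = 251 W

Q = 251 W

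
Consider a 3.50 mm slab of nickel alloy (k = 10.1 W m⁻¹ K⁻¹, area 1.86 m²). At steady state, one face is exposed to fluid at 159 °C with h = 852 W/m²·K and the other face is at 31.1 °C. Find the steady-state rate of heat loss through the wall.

Q = 1.56×10^5 W

Treat each layer as a resistance in series:
  R_conv,in = 1/(hA) = 1/(852·1.86) = 6.310×10^-4 K/W
  R_nickel alloy = L/(kA) = 0.00350/(10.1·1.86) = 1.863×10^-4 K/W
ΣR = 6.310×10^-4 + 1.863×10^-4 = 8.173×10^-4 K/W
Q = ΔT/ΣR = (159 °C − 31.1 °C)/8.173×10^-4 = 1.56×10^5 W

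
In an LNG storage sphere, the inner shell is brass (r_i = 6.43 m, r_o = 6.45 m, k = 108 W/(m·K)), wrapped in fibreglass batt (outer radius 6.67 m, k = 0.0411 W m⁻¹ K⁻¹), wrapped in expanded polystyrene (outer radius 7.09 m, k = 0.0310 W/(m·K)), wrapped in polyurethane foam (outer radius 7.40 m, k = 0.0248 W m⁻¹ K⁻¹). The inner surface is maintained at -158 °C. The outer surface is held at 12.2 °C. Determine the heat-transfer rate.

Q = 3290 W

Series thermal resistances, inner to outer:
  R_brass = (1/6.43 − 1/6.45)/(4πk) = 4.822×10^-4/(4π·108) = 3.553×10^-7 K/W
  R_fibreglass batt = (1/6.45 − 1/6.67)/(4πk) = 0.005114/(4π·0.0411) = 0.009901 K/W
  R_expanded polystyrene = (1/6.67 − 1/7.09)/(4πk) = 0.008881/(4π·0.0310) = 0.02280 K/W
  R_polyurethane foam = (1/7.09 − 1/7.40)/(4πk) = 0.005909/(4π·0.0248) = 0.01896 K/W
ΣR = 3.553×10^-7 + 0.009901 + 0.02280 + 0.01896 = 0.05166 K/W
Q = ΔT/ΣR = (-158 °C − 12.2 °C)/0.05166 = -3290 W
(Negative Q ⇒ heat flows inward; heat gain = 3290 W.)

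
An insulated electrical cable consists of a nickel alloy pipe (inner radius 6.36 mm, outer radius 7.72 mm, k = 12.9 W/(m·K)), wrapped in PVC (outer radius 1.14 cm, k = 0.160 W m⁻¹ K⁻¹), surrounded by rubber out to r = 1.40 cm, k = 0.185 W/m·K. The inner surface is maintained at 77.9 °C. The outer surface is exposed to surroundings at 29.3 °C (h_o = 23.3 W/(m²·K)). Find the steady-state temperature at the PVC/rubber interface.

Series thermal resistances, inner to outer:
  R'_nickel alloy = ln(0.00772/0.00636)/(2πk) = 0.1938/(2π·12.9) = 0.002391 m·K/W
  R'_PVC = ln(0.0114/0.00772)/(2πk) = 0.3898/(2π·0.160) = 0.3877 m·K/W
  R'_rubber = ln(0.0140/0.0114)/(2πk) = 0.2054/(2π·0.185) = 0.1767 m·K/W
  R'_conv,out = 1/(2πr h) = 1/(2π·0.0140·23.3) = 0.4879 m·K/W
ΣR = 0.002391 + 0.3877 + 0.1767 + 0.4879 = 1.055 m·K/W
Q' = ΔT/ΣR = (77.9 °C − 29.3 °C)/1.055 = 46.07 W/m
From the inner boundary to the PVC/rubber interface, ΣR_partial = 0.3901 m·K/W.
T_interface = T_in − Q'·ΣR_partial = 77.9 °C − (46.07)(0.3901) = 59.9 °C

T = 59.9 °C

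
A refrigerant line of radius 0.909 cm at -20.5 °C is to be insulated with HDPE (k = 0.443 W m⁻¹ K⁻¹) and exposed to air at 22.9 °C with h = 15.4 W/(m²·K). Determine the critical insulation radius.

r_cr = 2.88 cm

For a cylinder, r_cr = k_ins/h = 0.443/15.4 = 0.0288 m = 2.88 cm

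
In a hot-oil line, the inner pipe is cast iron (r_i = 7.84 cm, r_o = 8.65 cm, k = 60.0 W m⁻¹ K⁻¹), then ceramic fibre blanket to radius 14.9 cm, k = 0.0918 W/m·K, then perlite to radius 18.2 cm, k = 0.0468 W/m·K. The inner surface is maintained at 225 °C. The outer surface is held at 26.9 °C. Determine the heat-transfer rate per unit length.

Resistance network (inner→outer):
  R'_cast iron = ln(0.0865/0.0784)/(2πk) = 0.09832/(2π·60.0) = 2.608×10^-4 m·K/W
  R'_ceramic fibre blanket = ln(0.149/0.0865)/(2πk) = 0.5438/(2π·0.0918) = 0.9428 m·K/W
  R'_perlite = ln(0.182/0.149)/(2πk) = 0.2001/(2π·0.0468) = 0.6804 m·K/W
ΣR = 2.608×10^-4 + 0.9428 + 0.6804 = 1.623 m·K/W
Q' = ΔT/ΣR = (225 °C − 26.9 °C)/1.623 = 122 W/m

Q' = 122 W/m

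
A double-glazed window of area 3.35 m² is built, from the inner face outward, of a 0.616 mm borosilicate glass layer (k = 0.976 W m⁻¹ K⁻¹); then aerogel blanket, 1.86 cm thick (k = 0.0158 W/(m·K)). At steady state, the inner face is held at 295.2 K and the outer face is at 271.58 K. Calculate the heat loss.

Series thermal resistances, inner to outer:
  R_borosilicate glass = L/(kA) = 6.16×10^-4/(0.976·3.35) = 1.884×10^-4 K/W
  R_aerogel blanket = L/(kA) = 0.0186/(0.0158·3.35) = 0.3514 K/W
ΣR = 1.884×10^-4 + 0.3514 = 0.3516 K/W
Q = ΔT/ΣR = (295.2 K − 271.58 K)/0.3516 = 67.2 W

Q = 67.2 W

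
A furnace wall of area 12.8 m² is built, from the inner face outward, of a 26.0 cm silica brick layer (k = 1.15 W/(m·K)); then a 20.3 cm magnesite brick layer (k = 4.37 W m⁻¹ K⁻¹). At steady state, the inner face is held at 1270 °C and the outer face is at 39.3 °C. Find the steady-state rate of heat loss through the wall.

Q = 57800 W

Treat each layer as a resistance in series:
  R_silica brick = L/(kA) = 0.260/(1.15·12.8) = 0.01766 K/W
  R_magnesite brick = L/(kA) = 0.203/(4.37·12.8) = 0.003629 K/W
ΣR = 0.01766 + 0.003629 = 0.02129 K/W
Q = ΔT/ΣR = (1270 °C − 39.3 °C)/0.02129 = 57800 W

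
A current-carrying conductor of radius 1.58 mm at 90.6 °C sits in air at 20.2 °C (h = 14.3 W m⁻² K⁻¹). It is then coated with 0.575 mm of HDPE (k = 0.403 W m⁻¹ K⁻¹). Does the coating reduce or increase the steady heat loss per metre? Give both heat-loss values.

increases: 9.99 → 13.3 W/m

Critical radius for a cylinder: r_cr = k/h = 0.0282 m = 2.82 cm.
Outer radius after coating: r₂ = 0.00158 + 5.75×10^-4 = 0.002155 m.
Since r₁ < r_cr and r₂ ≤ r_cr, the coating moves toward the maximum at r_cr — heat loss rises.
Bare: R = 1/(2πr₁h) = 7.044 m·K/W; Q = 70.4/7.044 = 9.99 W/m.
Coated: R = R_cond + R_conv = 5.287 m·K/W; Q = 70.4/5.287 = 13.3 W/m.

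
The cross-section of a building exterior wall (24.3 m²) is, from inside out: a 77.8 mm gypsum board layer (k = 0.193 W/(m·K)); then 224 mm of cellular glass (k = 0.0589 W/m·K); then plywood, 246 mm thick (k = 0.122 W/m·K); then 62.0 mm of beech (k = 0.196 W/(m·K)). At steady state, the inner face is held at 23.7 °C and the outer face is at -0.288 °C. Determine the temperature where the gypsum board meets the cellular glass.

T = 22.2 °C

Treat each layer as a resistance in series:
  R_gypsum board = L/(kA) = 0.0778/(0.193·24.3) = 0.01659 K/W
  R_cellular glass = L/(kA) = 0.224/(0.0589·24.3) = 0.1565 K/W
  R_plywood = L/(kA) = 0.246/(0.122·24.3) = 0.08298 K/W
  R_beech = L/(kA) = 0.0620/(0.196·24.3) = 0.01302 K/W
ΣR = 0.01659 + 0.1565 + 0.08298 + 0.01302 = 0.2691 K/W
Q = ΔT/ΣR = (23.7 °C − -0.288 °C)/0.2691 = 89.14 W
From the inner boundary to the gypsum board/cellular glass interface, ΣR_partial = 0.01659 K/W.
T_interface = T_in − Q·ΣR_partial = 23.7 °C − (89.14)(0.01659) = 22.2 °C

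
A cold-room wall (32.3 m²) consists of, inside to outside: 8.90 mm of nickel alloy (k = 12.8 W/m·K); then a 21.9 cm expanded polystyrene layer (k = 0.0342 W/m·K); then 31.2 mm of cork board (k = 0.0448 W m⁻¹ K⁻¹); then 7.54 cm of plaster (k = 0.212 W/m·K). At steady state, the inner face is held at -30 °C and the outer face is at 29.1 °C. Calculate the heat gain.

Q = 256 W

Resistance network (inner→outer):
  R_nickel alloy = L/(kA) = 0.00890/(12.8·32.3) = 2.153×10^-5 K/W
  R_expanded polystyrene = L/(kA) = 0.219/(0.0342·32.3) = 0.1983 K/W
  R_cork board = L/(kA) = 0.0312/(0.0448·32.3) = 0.02156 K/W
  R_plaster = L/(kA) = 0.0754/(0.212·32.3) = 0.01101 K/W
ΣR = 2.153×10^-5 + 0.1983 + 0.02156 + 0.01101 = 0.2309 K/W
Q = ΔT/ΣR = (-30 °C − 29.1 °C)/0.2309 = -256 W
(Negative Q ⇒ heat flows inward; heat gain = 256 W.)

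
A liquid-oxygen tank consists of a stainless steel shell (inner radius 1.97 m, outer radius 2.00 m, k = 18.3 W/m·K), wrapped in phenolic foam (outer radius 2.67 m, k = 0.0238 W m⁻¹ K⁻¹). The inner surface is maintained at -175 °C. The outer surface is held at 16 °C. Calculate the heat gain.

Q = 455 W

Series thermal resistances, inner to outer:
  R_stainless steel = (1/1.97 − 1/2.00)/(4πk) = 0.007614/(4π·18.3) = 3.311×10^-5 K/W
  R_phenolic foam = (1/2.00 − 1/2.67)/(4πk) = 0.1255/(4π·0.0238) = 0.4195 K/W
ΣR = 3.311×10^-5 + 0.4195 = 0.4195 K/W
Q = ΔT/ΣR = (-175 °C − 16 °C)/0.4195 = -455 W
(Negative Q ⇒ heat flows inward; heat gain = 455 W.)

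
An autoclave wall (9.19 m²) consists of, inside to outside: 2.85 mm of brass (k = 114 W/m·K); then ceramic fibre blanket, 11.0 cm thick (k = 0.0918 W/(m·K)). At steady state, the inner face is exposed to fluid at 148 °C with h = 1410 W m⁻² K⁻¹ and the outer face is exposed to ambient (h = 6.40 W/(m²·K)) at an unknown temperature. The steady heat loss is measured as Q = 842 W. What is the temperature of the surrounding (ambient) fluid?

T_out = 23.8 °C

Sum the resistances:
  R_conv,in = 1/(hA) = 1/(1410·9.19) = 7.717×10^-5 K/W
  R_brass = L/(kA) = 0.00285/(114·9.19) = 2.720×10^-6 K/W
  R_ceramic fibre blanket = L/(kA) = 0.110/(0.0918·9.19) = 0.1304 K/W
  R_conv,out = 1/(hA) = 1/(6.40·9.19) = 0.01700 K/W
ΣR = 0.1475 K/W
ΔT = Q·ΣR = 842 × 0.1475 = 124.2 K
Heat flows outward, so T_out = T_in − ΔT = 148 − 124.2 = 23.8 °C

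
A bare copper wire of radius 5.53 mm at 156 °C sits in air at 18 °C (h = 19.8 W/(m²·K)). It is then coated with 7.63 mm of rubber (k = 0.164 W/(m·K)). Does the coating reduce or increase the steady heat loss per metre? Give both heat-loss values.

increases: 94.9 → 95.0 W/m

Critical radius for a cylinder: r_cr = k/h = 0.00828 m = 0.828 cm.
Outer radius after coating: r₂ = 0.00553 + 0.00763 = 0.01316 m.
r₁ < r_cr < r₂: heat loss rises to a maximum at r_cr then falls. Whether the coating helps depends on whether Q(r₂) has dropped back below Q(r₁).
Bare: R = 1/(2πr₁h) = 1.454 m·K/W; Q = 138/1.454 = 94.9 W/m.
Coated: R = R_cond + R_conv = 1.452 m·K/W; Q = 138/1.452 = 95.0 W/m.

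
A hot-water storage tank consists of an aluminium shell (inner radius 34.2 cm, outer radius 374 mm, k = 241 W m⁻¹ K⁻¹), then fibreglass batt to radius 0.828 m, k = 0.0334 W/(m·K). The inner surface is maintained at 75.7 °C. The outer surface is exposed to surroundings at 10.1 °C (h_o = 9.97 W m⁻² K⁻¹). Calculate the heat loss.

Q = 18.7 W

Resistance network (inner→outer):
  R_aluminium = (1/0.342 − 1/0.374)/(4πk) = 0.2502/(4π·241) = 8.261×10^-5 K/W
  R_fibreglass batt = (1/0.374 − 1/0.828)/(4πk) = 1.466/(4π·0.0334) = 3.493 K/W
  R_conv,out = 1/(4πr²h) = 1/(4π·0.828²·9.97) = 0.01164 K/W
ΣR = 8.261×10^-5 + 3.493 + 0.01164 = 3.505 K/W
Q = ΔT/ΣR = (75.7 °C − 10.1 °C)/3.505 = 18.7 W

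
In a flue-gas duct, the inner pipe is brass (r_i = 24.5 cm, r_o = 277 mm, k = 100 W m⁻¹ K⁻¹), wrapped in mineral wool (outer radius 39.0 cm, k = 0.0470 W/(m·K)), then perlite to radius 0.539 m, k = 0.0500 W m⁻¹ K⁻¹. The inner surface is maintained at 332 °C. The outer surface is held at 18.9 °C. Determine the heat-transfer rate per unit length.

Q' = 143 W/m

Treat each layer as a resistance in series:
  R'_brass = ln(0.277/0.245)/(2πk) = 0.1228/(2π·100) = 1.954×10^-4 m·K/W
  R'_mineral wool = ln(0.390/0.277)/(2πk) = 0.3421/(2π·0.0470) = 1.159 m·K/W
  R'_perlite = ln(0.539/0.390)/(2πk) = 0.3236/(2π·0.0500) = 1.030 m·K/W
ΣR = 1.954×10^-4 + 1.159 + 1.030 = 2.189 m·K/W
Q' = ΔT/ΣR = (332 °C − 18.9 °C)/2.189 = 143 W/m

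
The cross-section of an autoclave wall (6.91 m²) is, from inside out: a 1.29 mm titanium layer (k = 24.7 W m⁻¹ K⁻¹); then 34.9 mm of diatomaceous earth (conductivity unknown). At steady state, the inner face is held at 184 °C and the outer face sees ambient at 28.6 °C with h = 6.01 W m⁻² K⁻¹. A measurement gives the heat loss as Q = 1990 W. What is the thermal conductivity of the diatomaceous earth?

ΣR = ΔT/Q = |184 − 28.6|/1990 = 0.07809 K/W
Known resistances:
  R_titanium = L/(kA) = 0.00129/(24.7·6.91) = 7.558×10^-6 K/W
  R_conv,out = 1/(hA) = 1/(6.01·6.91) = 0.02408 K/W
R_diatomaceous earth = ΣR − ΣR_known = 0.07809 − 0.02409 = 0.05400 K/W
L/(kA) = 0.05400 ⇒ k = 0.0349/(0.05400·6.91) = 0.0935 W/m·K

k = 0.0935 W/m·K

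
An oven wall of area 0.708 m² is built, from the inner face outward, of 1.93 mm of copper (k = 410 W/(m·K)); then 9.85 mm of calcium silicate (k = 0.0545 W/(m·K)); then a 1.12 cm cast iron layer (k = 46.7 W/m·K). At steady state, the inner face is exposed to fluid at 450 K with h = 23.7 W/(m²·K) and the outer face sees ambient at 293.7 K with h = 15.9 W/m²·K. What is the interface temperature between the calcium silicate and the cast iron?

T = 328.2 K

Resistance network (inner→outer):
  R_conv,in = 1/(hA) = 1/(23.7·0.708) = 0.05960 K/W
  R_copper = L/(kA) = 0.00193/(410·0.708) = 6.649×10^-6 K/W
  R_calcium silicate = L/(kA) = 0.00985/(0.0545·0.708) = 0.2553 K/W
  R_cast iron = L/(kA) = 0.0112/(46.7·0.708) = 3.387×10^-4 K/W
  R_conv,out = 1/(hA) = 1/(15.9·0.708) = 0.08883 K/W
ΣR = 0.05960 + 6.649×10^-6 + 0.2553 + 3.387×10^-4 + 0.08883 = 0.4041 K/W
Q = ΔT/ΣR = (450 K − 293.7 K)/0.4041 = 386.8 W
From the inner boundary to the calcium silicate/cast iron interface, ΣR_partial = 0.3149 K/W.
T_interface = T_in − Q·ΣR_partial = 450 K − (386.8)(0.3149) = 328.2 K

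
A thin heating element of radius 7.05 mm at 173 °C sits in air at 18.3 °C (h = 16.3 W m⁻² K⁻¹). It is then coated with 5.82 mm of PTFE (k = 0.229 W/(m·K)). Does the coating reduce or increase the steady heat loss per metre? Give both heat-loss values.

Critical radius for a cylinder: r_cr = k/h = 0.0140 m = 1.40 cm.
Outer radius after coating: r₂ = 0.00705 + 0.00582 = 0.01287 m.
Since r₁ < r_cr and r₂ ≤ r_cr, the coating moves toward the maximum at r_cr — heat loss rises.
Bare: R = 1/(2πr₁h) = 1.385 m·K/W; Q = 154.7/1.385 = 112 W/m.
Coated: R = R_cond + R_conv = 1.177 m·K/W; Q = 154.7/1.177 = 131 W/m.

increases: 112 → 131 W/m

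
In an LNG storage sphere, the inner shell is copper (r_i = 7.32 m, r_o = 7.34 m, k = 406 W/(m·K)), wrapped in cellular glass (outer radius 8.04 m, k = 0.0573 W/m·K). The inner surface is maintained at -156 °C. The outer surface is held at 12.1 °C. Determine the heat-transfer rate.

Series thermal resistances, inner to outer:
  R_copper = (1/7.32 − 1/7.34)/(4πk) = 3.722×10^-4/(4π·406) = 7.296×10^-8 K/W
  R_cellular glass = (1/7.34 − 1/8.04)/(4πk) = 0.01186/(4π·0.0573) = 0.01647 K/W
ΣR = 7.296×10^-8 + 0.01647 = 0.01647 K/W
Q = ΔT/ΣR = (-156 °C − 12.1 °C)/0.01647 = -10200 W
(Negative Q ⇒ heat flows inward; heat gain = 10200 W.)

Q = 10.2 kW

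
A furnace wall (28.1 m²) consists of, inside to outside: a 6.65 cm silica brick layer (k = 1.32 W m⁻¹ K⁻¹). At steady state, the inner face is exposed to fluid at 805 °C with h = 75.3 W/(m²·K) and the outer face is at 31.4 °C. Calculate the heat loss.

Q = 341 kW

Treat each layer as a resistance in series:
  R_conv,in = 1/(hA) = 1/(75.3·28.1) = 4.726×10^-4 K/W
  R_silica brick = L/(kA) = 0.0665/(1.32·28.1) = 0.001793 K/W
ΣR = 4.726×10^-4 + 0.001793 = 0.002266 K/W
Q = ΔT/ΣR = (805 °C − 31.4 °C)/0.002266 = 3.41×10^5 W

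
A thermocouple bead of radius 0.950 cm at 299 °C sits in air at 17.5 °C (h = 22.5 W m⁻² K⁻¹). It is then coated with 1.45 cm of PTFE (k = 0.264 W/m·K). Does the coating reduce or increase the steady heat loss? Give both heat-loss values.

increases: 7.18 → 11.1 W

Critical radius for a sphere: r_cr = 2k/h = 0.0235 m = 2.35 cm.
Outer radius after coating: r₂ = 0.00950 + 0.0145 = 0.02400 m.
r₁ < r_cr < r₂: heat loss rises to a maximum at r_cr then falls. Whether the coating helps depends on whether Q(r₂) has dropped back below Q(r₁).
Bare: R = 1/(4πr₁²h) = 39.19 K/W; Q = 281.5/39.19 = 7.18 W.
Coated: R = R_cond + R_conv = 25.31 K/W; Q = 281.5/25.31 = 11.1 W.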